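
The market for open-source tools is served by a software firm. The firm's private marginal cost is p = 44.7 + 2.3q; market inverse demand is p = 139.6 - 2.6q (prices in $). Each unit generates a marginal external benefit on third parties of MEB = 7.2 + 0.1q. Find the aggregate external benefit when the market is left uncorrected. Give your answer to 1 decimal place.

$158.2

Market equilibrium (private): 44.7 + 2.3q = 139.6 - 2.6q → q_m = 19.3673.
Total external benefit = ∫₀^{q_m} (7.2 + 0.1q) dq = 7.2×19.3673 + ½×0.1×19.3673² = 158.1992.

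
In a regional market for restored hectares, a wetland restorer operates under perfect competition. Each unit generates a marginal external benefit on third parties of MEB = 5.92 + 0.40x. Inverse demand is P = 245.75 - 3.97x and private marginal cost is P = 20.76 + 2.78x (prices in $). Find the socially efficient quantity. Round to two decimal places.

x* = 36.36

Social marginal cost = private MC − MEB = 14.84 + 2.38x.
Set SMC = demand: 14.84 + 2.38x = 245.75 - 3.97x → x* = 36.3638.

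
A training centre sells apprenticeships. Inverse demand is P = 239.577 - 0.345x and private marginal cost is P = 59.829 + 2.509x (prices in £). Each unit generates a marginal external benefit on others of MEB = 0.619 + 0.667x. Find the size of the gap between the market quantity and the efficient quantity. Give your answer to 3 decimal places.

19.491 units

Market equilibrium (private): 59.829 + 2.509x = 239.577 - 0.345x → x_m = 62.9811.
Social marginal cost = private MC − MEB = 59.210 + 1.842x.
Set SMC = demand: 59.210 + 1.842x = 239.577 - 0.345x → x* = 82.4723.
Gap = |62.9811 − 82.4723| = 19.4912.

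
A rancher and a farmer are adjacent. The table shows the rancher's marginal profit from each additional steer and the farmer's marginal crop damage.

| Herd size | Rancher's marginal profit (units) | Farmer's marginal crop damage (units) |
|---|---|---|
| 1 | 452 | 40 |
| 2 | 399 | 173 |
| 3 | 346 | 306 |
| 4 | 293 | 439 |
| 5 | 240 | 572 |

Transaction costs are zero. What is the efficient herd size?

3

Bargaining reaches the level where marginal profit last exceeds marginal crop damage.
That holds through level 3 (346 ≥ 306) but not at 4 (293 < 439).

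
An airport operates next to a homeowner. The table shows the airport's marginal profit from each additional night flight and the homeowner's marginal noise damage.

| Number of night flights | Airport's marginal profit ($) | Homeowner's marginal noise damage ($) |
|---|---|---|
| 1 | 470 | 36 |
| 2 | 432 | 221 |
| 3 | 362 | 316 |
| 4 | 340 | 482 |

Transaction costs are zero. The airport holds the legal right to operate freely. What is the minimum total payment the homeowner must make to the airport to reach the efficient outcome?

$340

Left alone the airport would choose level 4 (marginal profit stays positive).
Efficient level: k* = 3 (marginal profit ≥ marginal noise damage through 3).
The homeowner must at least cover the airport's forgone profit from cutting 4→3: 340 = 340.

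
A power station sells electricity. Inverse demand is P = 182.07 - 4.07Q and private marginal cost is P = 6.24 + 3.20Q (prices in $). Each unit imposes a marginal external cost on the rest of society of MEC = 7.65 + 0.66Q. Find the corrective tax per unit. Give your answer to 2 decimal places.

tax = $21.65 per unit

Social marginal cost = private MC + MEC = 13.89 + 3.86Q.
Set SMC = demand: 13.89 + 3.86Q = 182.07 - 4.07Q → Q* = 21.2081.
The Pigouvian tax equals MEC at Q*: 7.65 + 0.66×21.2081 = 21.6473.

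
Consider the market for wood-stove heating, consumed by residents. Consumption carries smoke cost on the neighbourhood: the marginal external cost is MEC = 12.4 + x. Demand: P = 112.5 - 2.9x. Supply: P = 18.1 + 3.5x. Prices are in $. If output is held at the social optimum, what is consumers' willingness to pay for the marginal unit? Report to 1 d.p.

Social marginal benefit = demand − MEC = 100.1 - 3.9x.
Set SMB = MC: 100.1 - 3.9x = 18.1 + 3.5x → x* = 11.0811.
Consumer price on the demand curve at x*: 112.5 − 2.9×11.0811 = 80.3648.

P = $80.4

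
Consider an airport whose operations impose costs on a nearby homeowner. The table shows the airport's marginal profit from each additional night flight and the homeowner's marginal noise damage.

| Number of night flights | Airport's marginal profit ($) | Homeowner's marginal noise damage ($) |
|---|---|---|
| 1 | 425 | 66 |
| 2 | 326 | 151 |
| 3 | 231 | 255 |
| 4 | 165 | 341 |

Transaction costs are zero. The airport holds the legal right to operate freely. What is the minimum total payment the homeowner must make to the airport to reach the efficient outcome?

Left alone the airport would choose level 4 (marginal profit stays positive).
Efficient level: k* = 2 (marginal profit ≥ marginal noise damage through 2).
The homeowner must at least cover the airport's forgone profit from cutting 4→2: 231 + 165 = 396.

$396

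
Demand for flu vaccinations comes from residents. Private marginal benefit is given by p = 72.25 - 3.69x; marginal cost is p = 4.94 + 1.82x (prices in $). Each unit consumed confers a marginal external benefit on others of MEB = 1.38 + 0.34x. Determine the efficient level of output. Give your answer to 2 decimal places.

Social marginal benefit = demand + MEB = 73.63 - 3.35x.
Set SMB = MC: 73.63 - 3.35x = 4.94 + 1.82x → x* = 13.2863.

x* = 13.29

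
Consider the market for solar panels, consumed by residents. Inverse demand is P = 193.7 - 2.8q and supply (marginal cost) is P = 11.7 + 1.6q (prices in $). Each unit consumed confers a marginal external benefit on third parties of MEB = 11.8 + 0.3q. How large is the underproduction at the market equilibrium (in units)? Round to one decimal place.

5.9 units

Market equilibrium (private): 11.7 + 1.6q = 193.7 - 2.8q → q_m = 41.3636.
Social marginal benefit = demand + MEB = 205.5 - 2.5q.
Set SMB = MC: 205.5 - 2.5q = 11.7 + 1.6q → q* = 47.2683.
Gap = |41.3636 − 47.2683| = 5.9047.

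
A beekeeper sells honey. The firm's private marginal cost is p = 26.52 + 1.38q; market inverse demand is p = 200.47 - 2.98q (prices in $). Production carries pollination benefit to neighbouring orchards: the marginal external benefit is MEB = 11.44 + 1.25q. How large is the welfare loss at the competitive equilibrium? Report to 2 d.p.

Market equilibrium (private): 26.52 + 1.38q = 200.47 - 2.98q → q_m = 39.8968.
Social marginal cost = private MC − MEB = 15.08 + 0.13q.
Set SMC = demand: 15.08 + 0.13q = 200.47 - 2.98q → q* = 59.6109.
Between q* and q_m the wedge demand − SMC runs linearly from 0 to MEB(q_m), so the loss is a triangle.
DWL = ½ × 19.7141 × 61.3110 = 604.3456.

DWL = $604.35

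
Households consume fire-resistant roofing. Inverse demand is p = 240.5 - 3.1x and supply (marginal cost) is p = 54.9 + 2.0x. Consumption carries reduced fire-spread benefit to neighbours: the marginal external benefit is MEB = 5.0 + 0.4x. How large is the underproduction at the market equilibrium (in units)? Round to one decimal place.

4.2 units

Market equilibrium (private): 54.9 + 2.0x = 240.5 - 3.1x → x_m = 36.3922.
Social marginal benefit = demand + MEB = 245.5 - 2.7x.
Set SMB = MC: 245.5 - 2.7x = 54.9 + 2.0x → x* = 40.5532.
Gap = |36.3922 − 40.5532| = 4.1610.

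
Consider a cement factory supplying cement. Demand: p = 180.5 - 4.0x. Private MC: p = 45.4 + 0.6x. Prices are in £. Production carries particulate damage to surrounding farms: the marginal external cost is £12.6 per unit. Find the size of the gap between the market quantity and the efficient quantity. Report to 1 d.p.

Market equilibrium (private): 45.4 + 0.6x = 180.5 - 4.0x → x_m = 29.3696.
Social marginal cost = private MC + MEC = 58.0 + 0.6x.
Set SMC = demand: 58.0 + 0.6x = 180.5 - 4.0x → x* = 26.6304.
Gap = |29.3696 − 26.6304| = 2.7392.

2.7 units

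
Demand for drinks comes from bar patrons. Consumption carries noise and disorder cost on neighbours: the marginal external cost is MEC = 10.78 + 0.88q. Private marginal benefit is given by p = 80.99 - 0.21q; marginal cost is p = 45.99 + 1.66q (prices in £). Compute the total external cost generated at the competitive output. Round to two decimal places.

Market equilibrium (private): 45.99 + 1.66q = 80.99 - 0.21q → q_m = 18.7166.
Total external cost = ∫₀^{q_m} (10.78 + 0.88q) dq = 10.78×18.7166 + ½×0.88×18.7166² = 355.9018.

£355.90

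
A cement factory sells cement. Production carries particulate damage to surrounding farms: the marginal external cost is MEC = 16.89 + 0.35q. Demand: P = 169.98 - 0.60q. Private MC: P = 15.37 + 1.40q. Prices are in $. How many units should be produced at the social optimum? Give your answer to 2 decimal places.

Social marginal cost = private MC + MEC = 32.26 + 1.75q.
Set SMC = demand: 32.26 + 1.75q = 169.98 - 0.60q → q* = 58.6043.

q* = 58.60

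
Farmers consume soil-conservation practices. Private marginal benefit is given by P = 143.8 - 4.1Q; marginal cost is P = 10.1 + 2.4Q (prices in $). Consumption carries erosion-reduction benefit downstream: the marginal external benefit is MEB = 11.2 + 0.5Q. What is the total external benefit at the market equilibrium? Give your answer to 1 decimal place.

Market equilibrium (private): 10.1 + 2.4Q = 143.8 - 4.1Q → Q_m = 20.5692.
Total external benefit = ∫₀^{Q_m} (11.2 + 0.5Q) dQ = 11.2×20.5692 + ½×0.5×20.5692² = 336.1480.

$336.1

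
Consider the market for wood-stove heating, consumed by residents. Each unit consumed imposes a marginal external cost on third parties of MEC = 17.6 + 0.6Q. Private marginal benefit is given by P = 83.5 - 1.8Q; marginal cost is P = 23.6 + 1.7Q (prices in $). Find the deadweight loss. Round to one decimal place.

DWL = $94.7

Market equilibrium (private): 23.6 + 1.7Q = 83.5 - 1.8Q → Q_m = 17.1143.
Social marginal benefit = demand − MEC = 65.9 - 2.4Q.
Set SMB = MC: 65.9 - 2.4Q = 23.6 + 1.7Q → Q* = 10.3171.
The loss is the area between SMB and MC from Q* to Q_m; with linear curves that's a triangle of height MEC(Q_m).
DWL = ½ × 6.7972 × 27.8686 = 94.7142.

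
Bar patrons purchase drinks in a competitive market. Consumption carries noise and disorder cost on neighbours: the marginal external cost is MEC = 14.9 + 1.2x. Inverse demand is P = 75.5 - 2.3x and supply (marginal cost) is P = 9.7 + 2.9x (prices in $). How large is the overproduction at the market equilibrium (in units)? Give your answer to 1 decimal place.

4.7 units

Market equilibrium (private): 9.7 + 2.9x = 75.5 - 2.3x → x_m = 12.6538.
Social marginal benefit = demand − MEC = 60.6 - 3.5x.
Set SMB = MC: 60.6 - 3.5x = 9.7 + 2.9x → x* = 7.9531.
Gap = |12.6538 − 7.9531| = 4.7007.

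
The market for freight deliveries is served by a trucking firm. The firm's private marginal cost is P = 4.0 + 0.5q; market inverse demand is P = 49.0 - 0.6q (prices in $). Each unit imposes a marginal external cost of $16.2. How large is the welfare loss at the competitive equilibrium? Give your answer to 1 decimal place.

DWL = $119.3

Market equilibrium (private): 4.0 + 0.5q = 49.0 - 0.6q → q_m = 40.9091.
Social marginal cost = private MC + MEC = 20.2 + 0.5q.
Set SMC = demand: 20.2 + 0.5q = 49.0 - 0.6q → q* = 26.1818.
The loss is the area between SMC and demand from q* to q_m; with linear curves that's a triangle of height MEC(q_m).
DWL = ½ × 14.7273 × 16.2000 = 119.2911.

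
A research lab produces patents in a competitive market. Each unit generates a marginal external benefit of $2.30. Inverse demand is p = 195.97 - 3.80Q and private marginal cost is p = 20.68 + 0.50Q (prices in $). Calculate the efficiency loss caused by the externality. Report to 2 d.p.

Market equilibrium (private): 20.68 + 0.50Q = 195.97 - 3.80Q → Q_m = 40.7651.
Social marginal cost = private MC − MEB = 18.38 + 0.50Q.
Set SMC = demand: 18.38 + 0.50Q = 195.97 - 3.80Q → Q* = 41.3000.
The loss is the area between SMC and demand from Q* to Q_m; with linear curves that's a triangle of height MEB(Q_m).
DWL = ½ × 0.5349 × 2.3000 = 0.6151.

DWL = $0.62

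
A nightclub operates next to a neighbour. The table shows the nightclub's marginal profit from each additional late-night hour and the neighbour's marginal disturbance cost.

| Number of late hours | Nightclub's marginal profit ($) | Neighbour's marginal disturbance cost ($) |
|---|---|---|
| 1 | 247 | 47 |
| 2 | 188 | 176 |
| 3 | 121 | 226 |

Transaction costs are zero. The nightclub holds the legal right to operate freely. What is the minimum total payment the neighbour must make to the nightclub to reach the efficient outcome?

$121

Left alone the nightclub would choose level 3 (marginal profit stays positive).
Efficient level: k* = 2 (marginal profit ≥ marginal disturbance cost through 2).
The neighbour must at least cover the nightclub's forgone profit from cutting 3→2: 121 = 121.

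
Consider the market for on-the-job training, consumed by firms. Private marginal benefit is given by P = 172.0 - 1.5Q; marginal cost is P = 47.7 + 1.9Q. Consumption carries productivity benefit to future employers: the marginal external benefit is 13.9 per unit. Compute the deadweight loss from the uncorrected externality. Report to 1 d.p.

Market equilibrium (private): 47.7 + 1.9Q = 172.0 - 1.5Q → Q_m = 36.5588.
Social marginal benefit = demand + MEB = 185.9 - 1.5Q.
Set SMB = MC: 185.9 - 1.5Q = 47.7 + 1.9Q → Q* = 40.6471.
Between Q* and Q_m the wedge SMB − MC runs linearly from 0 to MEB(Q_m), so the loss is a triangle.
DWL = ½ × 4.0883 × 13.9000 = 28.4137.

DWL = 28.4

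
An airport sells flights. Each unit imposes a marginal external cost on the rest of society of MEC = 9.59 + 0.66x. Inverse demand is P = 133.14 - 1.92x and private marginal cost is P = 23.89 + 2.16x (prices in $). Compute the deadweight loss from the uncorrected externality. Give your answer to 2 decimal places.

DWL = $78.40

Market equilibrium (private): 23.89 + 2.16x = 133.14 - 1.92x → x_m = 26.7770.
Social marginal cost = private MC + MEC = 33.48 + 2.82x.
Set SMC = demand: 33.48 + 2.82x = 133.14 - 1.92x → x* = 21.0253.
The loss is the area between SMC and demand from x* to x_m; with linear curves that's a triangle of height MEC(x_m).
DWL = ½ × 5.7517 × 27.2628 = 78.4037.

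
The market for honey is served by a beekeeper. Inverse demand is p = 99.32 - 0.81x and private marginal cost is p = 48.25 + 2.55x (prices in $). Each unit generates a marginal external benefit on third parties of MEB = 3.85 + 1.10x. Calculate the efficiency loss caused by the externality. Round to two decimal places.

Market equilibrium (private): 48.25 + 2.55x = 99.32 - 0.81x → x_m = 15.1994.
Social marginal cost = private MC − MEB = 44.40 + 1.45x.
Set SMC = demand: 44.40 + 1.45x = 99.32 - 0.81x → x* = 24.3009.
The loss is the area between SMC and demand from x* to x_m; with linear curves that's a triangle of height MEB(x_m).
DWL = ½ × 9.1015 × 20.5693 = 93.6057.

DWL = $93.61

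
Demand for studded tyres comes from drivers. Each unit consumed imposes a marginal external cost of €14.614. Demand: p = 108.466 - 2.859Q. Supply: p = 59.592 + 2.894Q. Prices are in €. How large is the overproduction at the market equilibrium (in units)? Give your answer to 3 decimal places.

Market equilibrium (private): 59.592 + 2.894Q = 108.466 - 2.859Q → Q_m = 8.4954.
Social marginal benefit = demand − MEC = 93.852 - 2.859Q.
Set SMB = MC: 93.852 - 2.859Q = 59.592 + 2.894Q → Q* = 5.9552.
Gap = |8.4954 − 5.9552| = 2.5402.

2.540 units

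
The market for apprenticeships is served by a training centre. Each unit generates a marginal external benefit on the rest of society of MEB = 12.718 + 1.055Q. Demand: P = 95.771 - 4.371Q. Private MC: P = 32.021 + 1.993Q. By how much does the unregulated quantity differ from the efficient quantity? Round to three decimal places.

4.386 units

Market equilibrium (private): 32.021 + 1.993Q = 95.771 - 4.371Q → Q_m = 10.0173.
Social marginal cost = private MC − MEB = 19.303 + 0.938Q.
Set SMC = demand: 19.303 + 0.938Q = 95.771 - 4.371Q → Q* = 14.4035.
Gap = |10.0173 − 14.4035| = 4.3862.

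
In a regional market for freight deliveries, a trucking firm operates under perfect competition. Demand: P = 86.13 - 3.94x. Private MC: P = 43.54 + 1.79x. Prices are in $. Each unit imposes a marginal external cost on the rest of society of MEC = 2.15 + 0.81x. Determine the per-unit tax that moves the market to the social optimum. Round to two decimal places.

tax = $7.16 per unit

Social marginal cost = private MC + MEC = 45.69 + 2.60x.
Set SMC = demand: 45.69 + 2.60x = 86.13 - 3.94x → x* = 6.1835.
The Pigouvian tax equals MEC at x*: 2.15 + 0.81×6.1835 = 7.1586.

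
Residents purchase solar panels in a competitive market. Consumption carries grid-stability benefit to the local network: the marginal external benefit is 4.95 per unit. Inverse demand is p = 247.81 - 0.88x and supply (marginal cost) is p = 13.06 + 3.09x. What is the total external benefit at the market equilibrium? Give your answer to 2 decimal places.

292.70

Market equilibrium (private): 13.06 + 3.09x = 247.81 - 0.88x → x_m = 59.1310.
Total external benefit = MEB × x_m = 4.95 × 59.1310 = 292.6985.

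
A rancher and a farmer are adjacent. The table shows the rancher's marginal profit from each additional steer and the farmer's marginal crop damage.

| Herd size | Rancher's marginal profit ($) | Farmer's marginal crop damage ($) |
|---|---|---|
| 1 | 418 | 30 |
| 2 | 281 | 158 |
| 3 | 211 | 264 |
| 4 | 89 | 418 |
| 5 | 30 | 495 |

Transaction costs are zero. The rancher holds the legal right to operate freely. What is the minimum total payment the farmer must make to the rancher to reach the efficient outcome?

$330

Left alone the rancher would choose level 5 (marginal profit stays positive).
Efficient level: k* = 2 (marginal profit ≥ marginal crop damage through 2).
The farmer must at least cover the rancher's forgone profit from cutting 5→2: 211 + 89 + 30 = 330.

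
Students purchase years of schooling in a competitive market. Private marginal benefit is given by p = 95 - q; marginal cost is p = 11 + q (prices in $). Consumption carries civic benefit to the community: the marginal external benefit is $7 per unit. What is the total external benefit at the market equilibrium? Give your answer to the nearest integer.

Market equilibrium (private): 11 + q = 95 - q → q_m = 42.0000.
Total external benefit = MEB × q_m = 7 × 42.0000 = 294.0000.

$294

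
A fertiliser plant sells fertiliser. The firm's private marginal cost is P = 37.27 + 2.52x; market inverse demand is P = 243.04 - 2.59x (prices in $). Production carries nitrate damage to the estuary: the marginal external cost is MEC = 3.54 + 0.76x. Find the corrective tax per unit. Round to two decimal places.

Social marginal cost = private MC + MEC = 40.81 + 3.28x.
Set SMC = demand: 40.81 + 3.28x = 243.04 - 2.59x → x* = 34.4514.
The Pigouvian tax equals MEC at x*: 3.54 + 0.76×34.4514 = 29.7231.

tax = $29.72 per unit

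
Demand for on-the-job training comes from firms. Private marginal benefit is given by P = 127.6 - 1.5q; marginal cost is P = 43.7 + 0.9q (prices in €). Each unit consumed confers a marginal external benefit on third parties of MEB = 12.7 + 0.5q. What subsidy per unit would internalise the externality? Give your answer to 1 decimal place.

subsidy = €38.1 per unit

Social marginal benefit = demand + MEB = 140.3 - q.
Set SMB = MC: 140.3 - q = 43.7 + 0.9q → q* = 50.8421.
The Pigouvian subsidy equals MEB at q*: 12.7 + 0.5×50.8421 = 38.1211.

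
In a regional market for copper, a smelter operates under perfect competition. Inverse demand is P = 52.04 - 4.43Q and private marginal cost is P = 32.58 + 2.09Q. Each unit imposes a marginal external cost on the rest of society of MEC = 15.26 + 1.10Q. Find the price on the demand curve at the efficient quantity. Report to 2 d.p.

P = 49.60

Social marginal cost = private MC + MEC = 47.84 + 3.19Q.
Set SMC = demand: 47.84 + 3.19Q = 52.04 - 4.43Q → Q* = 0.5512.
Consumer price on the demand curve at Q*: 52.04 − 4.43×0.5512 = 49.5982.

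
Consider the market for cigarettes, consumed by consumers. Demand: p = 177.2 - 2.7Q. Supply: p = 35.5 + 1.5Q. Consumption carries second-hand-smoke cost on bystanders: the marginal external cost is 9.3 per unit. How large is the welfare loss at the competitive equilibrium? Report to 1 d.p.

DWL = 10.3

Market equilibrium (private): 35.5 + 1.5Q = 177.2 - 2.7Q → Q_m = 33.7381.
Social marginal benefit = demand − MEC = 167.9 - 2.7Q.
Set SMB = MC: 167.9 - 2.7Q = 35.5 + 1.5Q → Q* = 31.5238.
Between Q* and Q_m the wedge MC − SMB runs linearly from 0 to MEC(Q_m), so the loss is a triangle.
DWL = ½ × 2.2143 × 9.3000 = 10.2965.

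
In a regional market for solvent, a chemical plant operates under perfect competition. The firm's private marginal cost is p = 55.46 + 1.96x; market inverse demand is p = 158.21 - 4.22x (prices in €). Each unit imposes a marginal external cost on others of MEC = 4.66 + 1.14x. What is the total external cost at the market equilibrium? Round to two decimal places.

€235.04

Market equilibrium (private): 55.46 + 1.96x = 158.21 - 4.22x → x_m = 16.6262.
Total external cost = ∫₀^{x_m} (4.66 + 1.14x) dx = 4.66×16.6262 + ½×1.14×16.6262² = 235.0435.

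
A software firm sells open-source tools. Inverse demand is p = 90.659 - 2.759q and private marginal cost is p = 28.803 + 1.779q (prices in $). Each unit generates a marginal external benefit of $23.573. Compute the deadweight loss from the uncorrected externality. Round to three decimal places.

DWL = $61.226

Market equilibrium (private): 28.803 + 1.779q = 90.659 - 2.759q → q_m = 13.6307.
Social marginal cost = private MC − MEB = 5.230 + 1.779q.
Set SMC = demand: 5.230 + 1.779q = 90.659 - 2.759q → q* = 18.8253.
Height of the DWL triangle at q_m is demand(q_m) − SMC(q_m) = MEB(q_m) = 23.5730.
DWL = ½ × 5.1946 × 23.5730 = 61.2262.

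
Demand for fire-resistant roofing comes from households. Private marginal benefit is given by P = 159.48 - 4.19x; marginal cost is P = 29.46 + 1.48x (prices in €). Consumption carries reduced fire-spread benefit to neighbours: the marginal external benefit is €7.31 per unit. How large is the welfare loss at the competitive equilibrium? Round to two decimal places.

DWL = €4.71

Market equilibrium (private): 29.46 + 1.48x = 159.48 - 4.19x → x_m = 22.9312.
Social marginal benefit = demand + MEB = 166.79 - 4.19x.
Set SMB = MC: 166.79 - 4.19x = 29.46 + 1.48x → x* = 24.2205.
The welfare-loss triangle has base |x_m − x*| and height MEB(x_m) (the vertical gap between SMB and MC is zero at x* and MEB at x_m).
DWL = ½ × 1.2893 × 7.3100 = 4.7124.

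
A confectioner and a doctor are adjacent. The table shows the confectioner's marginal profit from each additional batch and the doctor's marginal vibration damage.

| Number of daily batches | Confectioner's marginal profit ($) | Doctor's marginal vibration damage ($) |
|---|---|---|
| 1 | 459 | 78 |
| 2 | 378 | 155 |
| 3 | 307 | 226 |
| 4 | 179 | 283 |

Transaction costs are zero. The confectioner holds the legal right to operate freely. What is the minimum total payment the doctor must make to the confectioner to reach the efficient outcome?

$179

Left alone the confectioner would choose level 4 (marginal profit stays positive).
Efficient level: k* = 3 (marginal profit ≥ marginal vibration damage through 3).
The doctor must at least cover the confectioner's forgone profit from cutting 4→3: 179 = 179.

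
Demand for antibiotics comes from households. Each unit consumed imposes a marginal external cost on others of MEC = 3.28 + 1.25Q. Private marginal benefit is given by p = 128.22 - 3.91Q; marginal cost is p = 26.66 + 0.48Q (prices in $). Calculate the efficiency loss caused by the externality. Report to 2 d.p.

DWL = $91.91

Market equilibrium (private): 26.66 + 0.48Q = 128.22 - 3.91Q → Q_m = 23.1344.
Social marginal benefit = demand − MEC = 124.94 - 5.16Q.
Set SMB = MC: 124.94 - 5.16Q = 26.66 + 0.48Q → Q* = 17.4255.
The loss is the area between SMB and MC from Q* to Q_m; with linear curves that's a triangle of height MEC(Q_m).
DWL = ½ × 5.7089 × 32.1980 = 91.9076.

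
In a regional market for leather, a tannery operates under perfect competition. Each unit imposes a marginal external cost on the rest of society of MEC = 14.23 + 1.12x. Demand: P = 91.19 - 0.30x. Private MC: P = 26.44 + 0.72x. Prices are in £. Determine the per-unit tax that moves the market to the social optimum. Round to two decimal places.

Social marginal cost = private MC + MEC = 40.67 + 1.84x.
Set SMC = demand: 40.67 + 1.84x = 91.19 - 0.30x → x* = 23.6075.
The Pigouvian tax equals MEC at x*: 14.23 + 1.12×23.6075 = 40.6704.

tax = £40.67 per unit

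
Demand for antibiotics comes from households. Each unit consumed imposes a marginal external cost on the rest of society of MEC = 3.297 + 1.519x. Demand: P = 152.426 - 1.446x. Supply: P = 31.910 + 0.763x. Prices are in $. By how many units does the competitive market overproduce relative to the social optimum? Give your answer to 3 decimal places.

Market equilibrium (private): 31.910 + 0.763x = 152.426 - 1.446x → x_m = 54.5568.
Social marginal benefit = demand − MEC = 149.129 - 2.965x.
Set SMB = MC: 149.129 - 2.965x = 31.910 + 0.763x → x* = 31.4429.
Gap = |54.5568 − 31.4429| = 23.1139.

23.114 units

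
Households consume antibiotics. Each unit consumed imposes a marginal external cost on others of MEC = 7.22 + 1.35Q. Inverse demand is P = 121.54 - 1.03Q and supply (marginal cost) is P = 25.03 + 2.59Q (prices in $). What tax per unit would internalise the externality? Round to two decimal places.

tax = $31.47 per unit

Social marginal benefit = demand − MEC = 114.32 - 2.38Q.
Set SMB = MC: 114.32 - 2.38Q = 25.03 + 2.59Q → Q* = 17.9658.
The Pigouvian tax equals MEC at Q*: 7.22 + 1.35×17.9658 = 31.4738.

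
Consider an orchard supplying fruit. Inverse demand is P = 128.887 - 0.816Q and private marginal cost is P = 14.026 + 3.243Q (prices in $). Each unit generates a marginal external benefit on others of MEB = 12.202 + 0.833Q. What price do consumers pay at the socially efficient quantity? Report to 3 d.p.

P = $96.747

Social marginal cost = private MC − MEB = 1.824 + 2.410Q.
Set SMC = demand: 1.824 + 2.410Q = 128.887 - 0.816Q → Q* = 39.3872.
Consumer price on the demand curve at Q*: 128.887 − 0.816×39.3872 = 96.7470.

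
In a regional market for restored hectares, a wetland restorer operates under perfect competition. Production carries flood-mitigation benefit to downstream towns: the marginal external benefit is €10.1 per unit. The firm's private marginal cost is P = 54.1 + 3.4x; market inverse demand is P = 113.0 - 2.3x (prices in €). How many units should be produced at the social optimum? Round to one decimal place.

Social marginal cost = private MC − MEB = 44.0 + 3.4x.
Set SMC = demand: 44.0 + 3.4x = 113.0 - 2.3x → x* = 12.1053.

x* = 12.1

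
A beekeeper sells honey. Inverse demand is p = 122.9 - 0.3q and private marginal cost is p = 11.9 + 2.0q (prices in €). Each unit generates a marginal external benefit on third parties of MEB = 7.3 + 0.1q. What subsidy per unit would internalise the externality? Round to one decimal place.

Social marginal cost = private MC − MEB = 4.6 + 1.9q.
Set SMC = demand: 4.6 + 1.9q = 122.9 - 0.3q → q* = 53.7727.
The Pigouvian subsidy equals MEB at q*: 7.3 + 0.1×53.7727 = 12.6773.

subsidy = €12.7 per unit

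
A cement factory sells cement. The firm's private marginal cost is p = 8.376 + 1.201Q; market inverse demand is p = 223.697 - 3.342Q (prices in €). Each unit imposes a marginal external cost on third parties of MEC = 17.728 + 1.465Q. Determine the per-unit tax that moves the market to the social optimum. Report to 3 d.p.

Social marginal cost = private MC + MEC = 26.104 + 2.666Q.
Set SMC = demand: 26.104 + 2.666Q = 223.697 - 3.342Q → Q* = 32.8883.
The Pigouvian tax equals MEC at Q*: 17.728 + 1.465×32.8883 = 65.9094.

tax = €65.909 per unit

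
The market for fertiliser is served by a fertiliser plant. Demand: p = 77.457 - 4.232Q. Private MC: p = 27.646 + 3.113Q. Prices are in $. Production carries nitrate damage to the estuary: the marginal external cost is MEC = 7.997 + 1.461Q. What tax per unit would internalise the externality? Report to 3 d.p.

tax = $14.934 per unit

Social marginal cost = private MC + MEC = 35.643 + 4.574Q.
Set SMC = demand: 35.643 + 4.574Q = 77.457 - 4.232Q → Q* = 4.7484.
The Pigouvian tax equals MEC at Q*: 7.997 + 1.461×4.7484 = 14.9344.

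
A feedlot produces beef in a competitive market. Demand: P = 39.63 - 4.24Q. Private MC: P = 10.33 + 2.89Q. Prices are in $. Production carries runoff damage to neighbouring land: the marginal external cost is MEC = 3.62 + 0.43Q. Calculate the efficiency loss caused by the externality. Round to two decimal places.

DWL = $1.92

Market equilibrium (private): 10.33 + 2.89Q = 39.63 - 4.24Q → Q_m = 4.1094.
Social marginal cost = private MC + MEC = 13.95 + 3.32Q.
Set SMC = demand: 13.95 + 3.32Q = 39.63 - 4.24Q → Q* = 3.3968.
Between Q* and Q_m the wedge SMC − demand runs linearly from 0 to MEC(Q_m), so the loss is a triangle.
DWL = ½ × 0.7126 × 5.3870 = 1.9194.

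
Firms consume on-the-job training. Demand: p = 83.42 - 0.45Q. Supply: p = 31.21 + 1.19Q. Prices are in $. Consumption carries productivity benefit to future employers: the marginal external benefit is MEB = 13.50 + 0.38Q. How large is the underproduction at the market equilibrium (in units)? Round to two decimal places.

20.32 units

Market equilibrium (private): 31.21 + 1.19Q = 83.42 - 0.45Q → Q_m = 31.8354.
Social marginal benefit = demand + MEB = 96.92 - 0.07Q.
Set SMB = MC: 96.92 - 0.07Q = 31.21 + 1.19Q → Q* = 52.1508.
Gap = |31.8354 − 52.1508| = 20.3154.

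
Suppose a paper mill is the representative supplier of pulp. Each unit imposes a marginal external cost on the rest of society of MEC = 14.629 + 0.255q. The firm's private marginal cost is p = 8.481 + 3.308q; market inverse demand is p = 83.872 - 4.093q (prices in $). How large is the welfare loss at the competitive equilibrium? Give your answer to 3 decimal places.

DWL = $19.381

Market equilibrium (private): 8.481 + 3.308q = 83.872 - 4.093q → q_m = 10.1866.
Social marginal cost = private MC + MEC = 23.110 + 3.563q.
Set SMC = demand: 23.110 + 3.563q = 83.872 - 4.093q → q* = 7.9365.
Between q* and q_m the wedge SMC − demand runs linearly from 0 to MEC(q_m), so the loss is a triangle.
DWL = ½ × 2.2501 × 17.2266 = 19.3808.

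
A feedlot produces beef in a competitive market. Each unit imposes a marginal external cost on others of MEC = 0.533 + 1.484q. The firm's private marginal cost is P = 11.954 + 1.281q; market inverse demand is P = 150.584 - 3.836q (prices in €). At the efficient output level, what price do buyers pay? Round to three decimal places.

Social marginal cost = private MC + MEC = 12.487 + 2.765q.
Set SMC = demand: 12.487 + 2.765q = 150.584 - 3.836q → q* = 20.9206.
Consumer price on the demand curve at q*: 150.584 − 3.836×20.9206 = 70.3326.

P = €70.333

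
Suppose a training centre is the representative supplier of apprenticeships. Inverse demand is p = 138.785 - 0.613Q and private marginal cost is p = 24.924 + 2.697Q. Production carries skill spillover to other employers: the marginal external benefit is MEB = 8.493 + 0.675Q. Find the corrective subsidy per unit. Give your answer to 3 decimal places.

subsidy = 39.836 per unit

Social marginal cost = private MC − MEB = 16.431 + 2.022Q.
Set SMC = demand: 16.431 + 2.022Q = 138.785 - 0.613Q → Q* = 46.4342.
The Pigouvian subsidy equals MEB at Q*: 8.493 + 0.675×46.4342 = 39.8361.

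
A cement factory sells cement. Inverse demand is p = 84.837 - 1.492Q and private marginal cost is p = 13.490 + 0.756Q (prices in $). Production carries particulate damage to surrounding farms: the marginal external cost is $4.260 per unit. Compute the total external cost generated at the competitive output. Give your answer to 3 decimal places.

Market equilibrium (private): 13.490 + 0.756Q = 84.837 - 1.492Q → Q_m = 31.7380.
Total external cost = MEC × Q_m = 4.260 × 31.7380 = 135.2039.

$135.204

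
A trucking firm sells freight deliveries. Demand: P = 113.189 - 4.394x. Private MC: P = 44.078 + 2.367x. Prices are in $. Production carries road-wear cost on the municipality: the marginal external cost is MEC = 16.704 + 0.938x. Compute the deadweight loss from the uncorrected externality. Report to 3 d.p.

Market equilibrium (private): 44.078 + 2.367x = 113.189 - 4.394x → x_m = 10.2220.
Social marginal cost = private MC + MEC = 60.782 + 3.305x.
Set SMC = demand: 60.782 + 3.305x = 113.189 - 4.394x → x* = 6.8070.
Between x* and x_m the wedge SMC − demand runs linearly from 0 to MEC(x_m), so the loss is a triangle.
DWL = ½ × 3.4150 × 26.2922 = 44.8939.

DWL = $44.894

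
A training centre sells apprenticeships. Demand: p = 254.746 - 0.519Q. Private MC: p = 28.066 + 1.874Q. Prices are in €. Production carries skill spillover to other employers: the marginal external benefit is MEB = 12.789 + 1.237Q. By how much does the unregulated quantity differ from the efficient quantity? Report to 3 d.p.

112.427 units

Market equilibrium (private): 28.066 + 1.874Q = 254.746 - 0.519Q → Q_m = 94.7263.
Social marginal cost = private MC − MEB = 15.277 + 0.637Q.
Set SMC = demand: 15.277 + 0.637Q = 254.746 - 0.519Q → Q* = 207.1531.
Gap = |94.7263 − 207.1531| = 112.4268.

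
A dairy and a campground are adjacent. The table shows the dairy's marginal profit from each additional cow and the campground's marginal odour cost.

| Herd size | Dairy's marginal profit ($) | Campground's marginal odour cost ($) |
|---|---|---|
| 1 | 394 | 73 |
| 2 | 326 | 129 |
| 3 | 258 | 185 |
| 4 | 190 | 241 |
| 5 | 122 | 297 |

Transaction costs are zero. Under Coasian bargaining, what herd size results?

Bargaining reaches the level where marginal profit last exceeds marginal odour cost.
That holds through level 3 (258 ≥ 185) but not at 4 (190 < 241).

3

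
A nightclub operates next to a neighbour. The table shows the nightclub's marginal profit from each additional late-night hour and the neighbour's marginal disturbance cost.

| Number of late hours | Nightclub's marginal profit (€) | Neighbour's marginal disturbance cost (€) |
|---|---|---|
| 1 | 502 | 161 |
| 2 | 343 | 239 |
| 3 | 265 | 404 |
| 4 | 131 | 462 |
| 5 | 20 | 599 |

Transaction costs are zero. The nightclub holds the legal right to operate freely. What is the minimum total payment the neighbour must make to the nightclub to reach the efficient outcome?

€416

Left alone the nightclub would choose level 5 (marginal profit stays positive).
Efficient level: k* = 2 (marginal profit ≥ marginal disturbance cost through 2).
The neighbour must at least cover the nightclub's forgone profit from cutting 5→2: 265 + 131 + 20 = 416.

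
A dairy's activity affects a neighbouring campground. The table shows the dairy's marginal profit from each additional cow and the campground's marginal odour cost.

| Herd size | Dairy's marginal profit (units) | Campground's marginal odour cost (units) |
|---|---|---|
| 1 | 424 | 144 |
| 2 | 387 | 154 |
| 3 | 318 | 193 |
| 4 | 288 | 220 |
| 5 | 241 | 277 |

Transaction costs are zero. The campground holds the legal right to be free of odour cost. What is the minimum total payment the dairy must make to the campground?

711

Efficient level: marginal profit ≥ marginal odour cost through level 4, so k* = 4.
With the campground holding the right, the dairy must at least compensate total damage at k*: 144 + 154 + 193 + 220 = 711.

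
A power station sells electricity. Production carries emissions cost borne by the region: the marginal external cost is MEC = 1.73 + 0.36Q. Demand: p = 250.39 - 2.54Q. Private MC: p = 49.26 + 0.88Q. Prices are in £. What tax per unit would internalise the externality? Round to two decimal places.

tax = £20.72 per unit

Social marginal cost = private MC + MEC = 50.99 + 1.24Q.
Set SMC = demand: 50.99 + 1.24Q = 250.39 - 2.54Q → Q* = 52.7513.
The Pigouvian tax equals MEC at Q*: 1.73 + 0.36×52.7513 = 20.7205.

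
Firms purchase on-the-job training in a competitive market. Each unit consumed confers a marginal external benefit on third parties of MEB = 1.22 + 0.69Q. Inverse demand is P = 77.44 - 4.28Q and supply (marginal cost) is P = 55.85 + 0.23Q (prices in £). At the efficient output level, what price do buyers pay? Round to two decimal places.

Social marginal benefit = demand + MEB = 78.66 - 3.59Q.
Set SMB = MC: 78.66 - 3.59Q = 55.85 + 0.23Q → Q* = 5.9712.
Consumer price on the demand curve at Q*: 77.44 − 4.28×5.9712 = 51.8833.

P = £51.88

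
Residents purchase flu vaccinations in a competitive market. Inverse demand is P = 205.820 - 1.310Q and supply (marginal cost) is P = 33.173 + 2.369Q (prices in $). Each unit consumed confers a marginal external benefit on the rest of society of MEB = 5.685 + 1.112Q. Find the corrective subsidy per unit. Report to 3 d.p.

Social marginal benefit = demand + MEB = 211.505 - 0.198Q.
Set SMB = MC: 211.505 - 0.198Q = 33.173 + 2.369Q → Q* = 69.4710.
The Pigouvian subsidy equals MEB at Q*: 5.685 + 1.112×69.4710 = 82.9368.

subsidy = $82.937 per unit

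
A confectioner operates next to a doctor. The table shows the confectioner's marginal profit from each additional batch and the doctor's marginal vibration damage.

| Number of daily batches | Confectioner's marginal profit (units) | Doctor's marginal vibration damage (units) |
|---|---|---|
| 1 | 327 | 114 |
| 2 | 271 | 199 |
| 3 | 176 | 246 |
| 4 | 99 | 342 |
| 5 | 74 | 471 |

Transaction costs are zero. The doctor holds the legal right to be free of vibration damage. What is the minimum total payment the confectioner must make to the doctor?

Efficient level: marginal profit ≥ marginal vibration damage through level 2, so k* = 2.
With the doctor holding the right, the confectioner must at least compensate total damage at k*: 114 + 199 = 313.

313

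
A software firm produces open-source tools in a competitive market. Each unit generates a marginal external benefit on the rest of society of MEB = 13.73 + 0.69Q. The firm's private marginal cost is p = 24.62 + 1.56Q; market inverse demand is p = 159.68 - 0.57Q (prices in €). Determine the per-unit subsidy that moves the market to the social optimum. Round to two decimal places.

Social marginal cost = private MC − MEB = 10.89 + 0.87Q.
Set SMC = demand: 10.89 + 0.87Q = 159.68 - 0.57Q → Q* = 103.3264.
The Pigouvian subsidy equals MEB at Q*: 13.73 + 0.69×103.3264 = 85.0252.

subsidy = €85.03 per unit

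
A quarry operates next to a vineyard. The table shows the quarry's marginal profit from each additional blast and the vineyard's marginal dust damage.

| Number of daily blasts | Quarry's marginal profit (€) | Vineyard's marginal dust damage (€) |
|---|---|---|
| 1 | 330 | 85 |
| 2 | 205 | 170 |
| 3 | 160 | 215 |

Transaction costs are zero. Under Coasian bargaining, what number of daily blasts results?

Bargaining reaches the level where marginal profit last exceeds marginal dust damage.
That holds through level 2 (205 ≥ 170) but not at 3 (160 < 215).

2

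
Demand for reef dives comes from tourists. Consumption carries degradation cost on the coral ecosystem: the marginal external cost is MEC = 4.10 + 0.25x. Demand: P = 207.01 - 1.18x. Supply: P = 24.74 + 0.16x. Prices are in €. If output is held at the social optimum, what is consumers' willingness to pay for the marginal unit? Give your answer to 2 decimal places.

P = €74.78

Social marginal benefit = demand − MEC = 202.91 - 1.43x.
Set SMB = MC: 202.91 - 1.43x = 24.74 + 0.16x → x* = 112.0566.
Consumer price on the demand curve at x*: 207.01 − 1.18×112.0566 = 74.7832.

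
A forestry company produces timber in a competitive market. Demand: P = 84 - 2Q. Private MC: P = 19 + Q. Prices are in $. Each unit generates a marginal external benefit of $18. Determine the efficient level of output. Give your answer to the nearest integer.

Q* = 28

Social marginal cost = private MC − MEB = 1 + Q.
Set SMC = demand: 1 + Q = 84 - 2Q → Q* = 27.6667.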